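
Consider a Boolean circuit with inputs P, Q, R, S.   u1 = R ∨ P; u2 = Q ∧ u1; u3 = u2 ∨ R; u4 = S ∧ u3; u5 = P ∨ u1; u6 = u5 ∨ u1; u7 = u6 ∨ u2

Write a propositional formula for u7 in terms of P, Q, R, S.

((P ∨ (R ∨ P)) ∨ (R ∨ P)) ∨ (Q ∧ (R ∨ P))

u1 = R ∨ P
u2 = Q ∧ u1 = Q ∧ (R ∨ P)
u5 = P ∨ u1 = P ∨ (R ∨ P)
u6 = u5 ∨ u1 = (P ∨ (R ∨ P)) ∨ (R ∨ P)
u7 = u6 ∨ u2 = ((P ∨ (R ∨ P)) ∨ (R ∨ P)) ∨ (Q ∧ (R ∨ P))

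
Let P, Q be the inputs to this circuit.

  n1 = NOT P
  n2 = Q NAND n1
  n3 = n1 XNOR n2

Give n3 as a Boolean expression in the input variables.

NOT P XNOR (Q NAND NOT P)

n1 = NOT P
n2 = Q NAND n1 = Q NAND NOT P
n3 = n1 XNOR n2 = NOT P XNOR (Q NAND NOT P)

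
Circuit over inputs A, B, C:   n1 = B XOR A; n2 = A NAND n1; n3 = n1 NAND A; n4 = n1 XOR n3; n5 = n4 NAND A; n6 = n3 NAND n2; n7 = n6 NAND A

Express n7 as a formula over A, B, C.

n1 = B XOR A
n2 = A NAND n1 = A NAND (B XOR A)
n3 = n1 NAND A = (B XOR A) NAND A
n6 = n3 NAND n2 = ((B XOR A) NAND A) NAND (A NAND (B XOR A))
n7 = n6 NAND A = (((B XOR A) NAND A) NAND (A NAND (B XOR A))) NAND A

(((B XOR A) NAND A) NAND (A NAND (B XOR A))) NAND A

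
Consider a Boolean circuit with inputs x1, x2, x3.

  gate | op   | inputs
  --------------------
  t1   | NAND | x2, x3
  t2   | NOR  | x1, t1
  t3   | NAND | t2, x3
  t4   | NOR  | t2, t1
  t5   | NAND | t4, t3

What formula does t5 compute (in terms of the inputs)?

((x1 NOR (x2 NAND x3)) NOR (x2 NAND x3)) NAND ((x1 NOR (x2 NAND x3)) NAND x3)

t1 = x2 NAND x3
t2 = x1 NOR t1 = x1 NOR (x2 NAND x3)
t3 = t2 NAND x3 = (x1 NOR (x2 NAND x3)) NAND x3
t4 = t2 NOR t1 = (x1 NOR (x2 NAND x3)) NOR (x2 NAND x3)
t5 = t4 NAND t3 = ((x1 NOR (x2 NAND x3)) NOR (x2 NAND x3)) NAND ((x1 NOR (x2 NAND x3)) NAND x3)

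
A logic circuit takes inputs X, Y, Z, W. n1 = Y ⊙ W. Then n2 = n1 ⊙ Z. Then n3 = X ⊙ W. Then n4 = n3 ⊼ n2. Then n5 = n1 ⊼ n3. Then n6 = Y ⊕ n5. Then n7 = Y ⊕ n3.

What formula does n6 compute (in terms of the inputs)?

Y ⊕ ((Y ⊙ W) ⊼ (X ⊙ W))

n1 = Y ⊙ W
n3 = X ⊙ W
n5 = n1 ⊼ n3 = (Y ⊙ W) ⊼ (X ⊙ W)
n6 = Y ⊕ n5 = Y ⊕ ((Y ⊙ W) ⊼ (X ⊙ W))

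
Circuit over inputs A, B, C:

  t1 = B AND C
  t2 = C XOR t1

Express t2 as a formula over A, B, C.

C XOR (B AND C)

t1 = B AND C
t2 = C XOR t1 = C XOR (B AND C)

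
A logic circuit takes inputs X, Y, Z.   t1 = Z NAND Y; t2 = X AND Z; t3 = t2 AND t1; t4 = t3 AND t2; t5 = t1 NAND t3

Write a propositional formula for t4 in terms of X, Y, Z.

t1 = Z NAND Y
t2 = X AND Z
t3 = t2 AND t1 = (X AND Z) AND (Z NAND Y)
t4 = t3 AND t2 = ((X AND Z) AND (Z NAND Y)) AND (X AND Z)

((X AND Z) AND (Z NAND Y)) AND (X AND Z)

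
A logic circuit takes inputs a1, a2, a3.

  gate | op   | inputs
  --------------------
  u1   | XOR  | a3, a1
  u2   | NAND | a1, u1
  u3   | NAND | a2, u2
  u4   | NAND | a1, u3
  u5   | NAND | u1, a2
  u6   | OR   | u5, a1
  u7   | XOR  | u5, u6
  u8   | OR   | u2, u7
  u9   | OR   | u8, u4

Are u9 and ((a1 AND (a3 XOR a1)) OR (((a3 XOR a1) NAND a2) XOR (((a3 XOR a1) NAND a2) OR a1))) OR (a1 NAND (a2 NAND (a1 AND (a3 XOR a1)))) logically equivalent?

u1 = a3 XOR a1
u2 = a1 NAND u1 = a1 NAND (a3 XOR a1)
u3 = a2 NAND u2 = a2 NAND (a1 NAND (a3 XOR a1))
u4 = a1 NAND u3 = a1 NAND (a2 NAND (a1 NAND (a3 XOR a1)))
u5 = u1 NAND a2 = (a3 XOR a1) NAND a2
u6 = u5 OR a1 = ((a3 XOR a1) NAND a2) OR a1
u7 = u5 XOR u6 = ((a3 XOR a1) NAND a2) XOR (((a3 XOR a1) NAND a2) OR a1)
u8 = u2 OR u7 = (a1 NAND (a3 XOR a1)) OR (((a3 XOR a1) NAND a2) XOR (((a3 XOR a1) NAND a2) OR a1))
u9 = u8 OR u4 = ((a1 NAND (a3 XOR a1)) OR (((a3 XOR a1) NAND a2) XOR (((a3 XOR a1) NAND a2) OR a1))) OR (a1 NAND (a2 NAND (a1 NAND (a3 XOR a1))))
At a1=1, a2=0, a3=0: circuit gives 0, formula gives 1.

No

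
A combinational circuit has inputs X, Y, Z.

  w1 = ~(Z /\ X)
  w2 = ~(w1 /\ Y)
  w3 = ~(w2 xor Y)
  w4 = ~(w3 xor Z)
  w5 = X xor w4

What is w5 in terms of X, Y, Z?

w1 = ~(Z /\ X)
w2 = ~(w1 /\ Y) = ~((~(Z /\ X)) /\ Y)
w3 = ~(w2 xor Y) = ~((~((~(Z /\ X)) /\ Y)) xor Y)
w4 = ~(w3 xor Z) = ~((~((~((~(Z /\ X)) /\ Y)) xor Y)) xor Z)
w5 = X xor w4 = X xor (~((~((~((~(Z /\ X)) /\ Y)) xor Y)) xor Z))

X xor (~((~((~((~(Z /\ X)) /\ Y)) xor Y)) xor Z))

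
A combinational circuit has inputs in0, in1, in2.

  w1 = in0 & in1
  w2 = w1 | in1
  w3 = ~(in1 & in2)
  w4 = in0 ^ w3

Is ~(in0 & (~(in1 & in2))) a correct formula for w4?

No

w3 = ~(in1 & in2)
w4 = in0 ^ w3 = in0 ^ (~(in1 & in2))
At in0=0, in1=1, in2=1: circuit gives 0, formula gives 1.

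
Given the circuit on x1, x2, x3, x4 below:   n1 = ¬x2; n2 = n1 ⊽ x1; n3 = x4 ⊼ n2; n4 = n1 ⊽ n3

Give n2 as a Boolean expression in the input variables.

n1 = ¬x2
n2 = n1 ⊽ x1 = ¬x2 ⊽ x1

¬x2 ⊽ x1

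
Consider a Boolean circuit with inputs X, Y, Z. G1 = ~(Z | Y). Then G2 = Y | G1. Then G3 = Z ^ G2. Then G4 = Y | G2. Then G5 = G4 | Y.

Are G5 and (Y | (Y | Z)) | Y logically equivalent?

G1 = ~(Z | Y)
G2 = Y | G1 = Y | (~(Z | Y))
G4 = Y | G2 = Y | (Y | (~(Z | Y)))
G5 = G4 | Y = (Y | (Y | (~(Z | Y)))) | Y
At X=0, Y=0, Z=0: circuit gives 1, formula gives 0.

No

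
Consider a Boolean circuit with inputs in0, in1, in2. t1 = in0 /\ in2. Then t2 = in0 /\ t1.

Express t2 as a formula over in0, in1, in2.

t1 = in0 /\ in2
t2 = in0 /\ t1 = in0 /\ (in0 /\ in2)

in0 /\ (in0 /\ in2)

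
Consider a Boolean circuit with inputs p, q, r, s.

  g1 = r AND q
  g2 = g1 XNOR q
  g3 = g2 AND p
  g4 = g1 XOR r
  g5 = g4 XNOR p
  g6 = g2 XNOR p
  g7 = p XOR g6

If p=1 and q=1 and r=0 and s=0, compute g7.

1

g1 = 0 AND 1 = 0
g2 = 0 XNOR 1 = 0
g6 = 0 XNOR 1 = 0
g7 = 1 XOR 0 = 1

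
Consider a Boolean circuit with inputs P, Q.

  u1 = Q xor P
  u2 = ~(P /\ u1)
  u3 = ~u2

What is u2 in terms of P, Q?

~(P /\ (Q xor P))

u1 = Q xor P
u2 = ~(P /\ u1) = ~(P /\ (Q xor P))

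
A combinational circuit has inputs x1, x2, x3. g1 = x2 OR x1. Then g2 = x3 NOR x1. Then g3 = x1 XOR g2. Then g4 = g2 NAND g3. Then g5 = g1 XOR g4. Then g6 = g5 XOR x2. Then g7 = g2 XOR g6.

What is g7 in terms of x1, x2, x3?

g1 = x2 OR x1
g2 = x3 NOR x1
g3 = x1 XOR g2 = x1 XOR (x3 NOR x1)
g4 = g2 NAND g3 = (x3 NOR x1) NAND (x1 XOR (x3 NOR x1))
g5 = g1 XOR g4 = (x2 OR x1) XOR ((x3 NOR x1) NAND (x1 XOR (x3 NOR x1)))
g6 = g5 XOR x2 = ((x2 OR x1) XOR ((x3 NOR x1) NAND (x1 XOR (x3 NOR x1)))) XOR x2
g7 = g2 XOR g6 = (x3 NOR x1) XOR (((x2 OR x1) XOR ((x3 NOR x1) NAND (x1 XOR (x3 NOR x1)))) XOR x2)

(x3 NOR x1) XOR (((x2 OR x1) XOR ((x3 NOR x1) NAND (x1 XOR (x3 NOR x1)))) XOR x2)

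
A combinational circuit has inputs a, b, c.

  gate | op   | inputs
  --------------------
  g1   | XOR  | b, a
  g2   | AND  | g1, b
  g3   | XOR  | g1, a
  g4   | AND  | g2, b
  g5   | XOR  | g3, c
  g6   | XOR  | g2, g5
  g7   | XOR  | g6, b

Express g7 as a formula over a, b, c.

(((b XOR a) AND b) XOR (((b XOR a) XOR a) XOR c)) XOR b

g1 = b XOR a
g2 = g1 AND b = (b XOR a) AND b
g3 = g1 XOR a = (b XOR a) XOR a
g5 = g3 XOR c = ((b XOR a) XOR a) XOR c
g6 = g2 XOR g5 = ((b XOR a) AND b) XOR (((b XOR a) XOR a) XOR c)
g7 = g6 XOR b = (((b XOR a) AND b) XOR (((b XOR a) XOR a) XOR c)) XOR b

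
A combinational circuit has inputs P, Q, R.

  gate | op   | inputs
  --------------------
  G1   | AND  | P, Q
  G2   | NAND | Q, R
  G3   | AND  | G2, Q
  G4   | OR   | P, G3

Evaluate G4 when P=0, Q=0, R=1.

0

G2 = 0 NAND 1 = 1
G3 = 1 AND 0 = 0
G4 = 0 OR 0 = 0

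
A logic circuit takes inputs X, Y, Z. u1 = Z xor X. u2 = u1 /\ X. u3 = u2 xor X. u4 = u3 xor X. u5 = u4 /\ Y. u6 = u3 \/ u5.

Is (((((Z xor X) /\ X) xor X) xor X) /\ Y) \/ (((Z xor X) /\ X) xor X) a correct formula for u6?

Yes

u1 = Z xor X
u2 = u1 /\ X = (Z xor X) /\ X
u3 = u2 xor X = ((Z xor X) /\ X) xor X
u4 = u3 xor X = (((Z xor X) /\ X) xor X) xor X
u5 = u4 /\ Y = ((((Z xor X) /\ X) xor X) xor X) /\ Y
u6 = u3 \/ u5 = (((Z xor X) /\ X) xor X) \/ (((((Z xor X) /\ X) xor X) xor X) /\ Y)
At X=0, Y=0, Z=0: circuit gives 0, formula gives 0.
At X=1, Y=0, Z=1: circuit gives 1, formula gives 1.
Agrees on all 8 inputs.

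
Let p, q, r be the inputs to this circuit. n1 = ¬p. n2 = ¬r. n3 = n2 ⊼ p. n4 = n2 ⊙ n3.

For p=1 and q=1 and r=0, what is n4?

0

n2 = ¬0 = 1
n3 = 1 ⊼ 1 = 0
n4 = 1 ⊙ 0 = 0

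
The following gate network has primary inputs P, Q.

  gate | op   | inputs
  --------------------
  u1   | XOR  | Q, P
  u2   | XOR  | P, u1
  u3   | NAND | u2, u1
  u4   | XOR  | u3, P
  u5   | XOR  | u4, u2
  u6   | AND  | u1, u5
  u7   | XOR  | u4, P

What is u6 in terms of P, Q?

u1 = Q XOR P
u2 = P XOR u1 = P XOR (Q XOR P)
u3 = u2 NAND u1 = (P XOR (Q XOR P)) NAND (Q XOR P)
u4 = u3 XOR P = ((P XOR (Q XOR P)) NAND (Q XOR P)) XOR P
u5 = u4 XOR u2 = (((P XOR (Q XOR P)) NAND (Q XOR P)) XOR P) XOR (P XOR (Q XOR P))
u6 = u1 AND u5 = (Q XOR P) AND ((((P XOR (Q XOR P)) NAND (Q XOR P)) XOR P) XOR (P XOR (Q XOR P)))

(Q XOR P) AND ((((P XOR (Q XOR P)) NAND (Q XOR P)) XOR P) XOR (P XOR (Q XOR P)))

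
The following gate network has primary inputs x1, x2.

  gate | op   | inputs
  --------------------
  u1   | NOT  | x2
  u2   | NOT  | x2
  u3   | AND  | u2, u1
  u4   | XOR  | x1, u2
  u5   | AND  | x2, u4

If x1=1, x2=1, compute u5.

1

u2 = NOT 1 = 0
u4 = 1 XOR 0 = 1
u5 = 1 AND 1 = 1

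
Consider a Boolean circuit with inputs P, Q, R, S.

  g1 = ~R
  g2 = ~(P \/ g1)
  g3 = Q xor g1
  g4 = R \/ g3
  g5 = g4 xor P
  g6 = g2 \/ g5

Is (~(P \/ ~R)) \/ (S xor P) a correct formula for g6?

g1 = ~R
g2 = ~(P \/ g1) = ~(P \/ ~R)
g3 = Q xor g1 = Q xor ~R
g4 = R \/ g3 = R \/ (Q xor ~R)
g5 = g4 xor P = (R \/ (Q xor ~R)) xor P
g6 = g2 \/ g5 = (~(P \/ ~R)) \/ ((R \/ (Q xor ~R)) xor P)
At P=0, Q=0, R=0, S=0: circuit gives 1, formula gives 0.

No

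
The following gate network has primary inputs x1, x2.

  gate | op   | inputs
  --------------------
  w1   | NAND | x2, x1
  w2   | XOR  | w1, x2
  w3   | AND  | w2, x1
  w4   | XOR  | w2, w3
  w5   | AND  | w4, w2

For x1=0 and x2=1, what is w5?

0

w1 = 1 NAND 0 = 1
w2 = 1 XOR 1 = 0
w3 = 0 AND 0 = 0
w4 = 0 XOR 0 = 0
w5 = 0 AND 0 = 0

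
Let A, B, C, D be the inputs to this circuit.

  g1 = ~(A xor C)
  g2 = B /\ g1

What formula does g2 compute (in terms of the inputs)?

g1 = ~(A xor C)
g2 = B /\ g1 = B /\ (~(A xor C))

B /\ (~(A xor C))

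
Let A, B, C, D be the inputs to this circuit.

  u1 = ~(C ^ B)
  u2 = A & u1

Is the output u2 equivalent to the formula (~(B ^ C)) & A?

u1 = ~(C ^ B)
u2 = A & u1 = A & (~(C ^ B))
At A=0, B=0, C=0, D=0: circuit gives 0, formula gives 0.
At A=1, B=0, C=0, D=0: circuit gives 1, formula gives 1.
Agrees on all 16 inputs.

Yes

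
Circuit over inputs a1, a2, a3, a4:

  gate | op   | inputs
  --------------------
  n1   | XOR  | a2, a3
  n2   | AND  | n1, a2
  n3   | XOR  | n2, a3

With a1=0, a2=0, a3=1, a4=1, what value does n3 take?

1

n1 = 0 XOR 1 = 1
n2 = 1 AND 0 = 0
n3 = 0 XOR 1 = 1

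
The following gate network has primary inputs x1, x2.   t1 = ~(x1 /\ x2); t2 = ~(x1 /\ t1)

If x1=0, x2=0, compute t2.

t1 = ~(0 /\ 0) = 1
t2 = ~(0 /\ 1) = 1

1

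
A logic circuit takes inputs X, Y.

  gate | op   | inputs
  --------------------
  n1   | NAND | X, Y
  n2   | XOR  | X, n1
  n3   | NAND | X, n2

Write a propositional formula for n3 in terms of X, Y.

n1 = X NAND Y
n2 = X XOR n1 = X XOR (X NAND Y)
n3 = X NAND n2 = X NAND (X XOR (X NAND Y))

X NAND (X XOR (X NAND Y))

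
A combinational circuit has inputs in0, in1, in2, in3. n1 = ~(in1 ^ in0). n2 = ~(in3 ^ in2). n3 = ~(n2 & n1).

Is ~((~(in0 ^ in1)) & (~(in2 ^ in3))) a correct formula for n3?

n1 = ~(in1 ^ in0)
n2 = ~(in3 ^ in2)
n3 = ~(n2 & n1) = ~((~(in3 ^ in2)) & (~(in1 ^ in0)))
At in0=0, in1=0, in2=0, in3=0: circuit gives 0, formula gives 0.
At in0=0, in1=0, in2=0, in3=1: circuit gives 1, formula gives 1.
Agrees on all 16 inputs.

Yes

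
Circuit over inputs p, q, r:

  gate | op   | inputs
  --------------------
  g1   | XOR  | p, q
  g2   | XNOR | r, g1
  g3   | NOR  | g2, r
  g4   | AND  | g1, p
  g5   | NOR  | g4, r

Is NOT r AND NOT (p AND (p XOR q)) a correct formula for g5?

Yes

g1 = p XOR q
g4 = g1 AND p = (p XOR q) AND p
g5 = g4 NOR r = ((p XOR q) AND p) NOR r
At p=0, q=0, r=1: circuit gives 0, formula gives 0.
At p=0, q=0, r=0: circuit gives 1, formula gives 1.
Agrees on all 8 inputs.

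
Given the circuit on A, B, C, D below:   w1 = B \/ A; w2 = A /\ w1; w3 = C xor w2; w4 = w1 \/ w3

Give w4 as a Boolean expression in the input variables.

(B \/ A) \/ (C xor (A /\ (B \/ A)))

w1 = B \/ A
w2 = A /\ w1 = A /\ (B \/ A)
w3 = C xor w2 = C xor (A /\ (B \/ A))
w4 = w1 \/ w3 = (B \/ A) \/ (C xor (A /\ (B \/ A)))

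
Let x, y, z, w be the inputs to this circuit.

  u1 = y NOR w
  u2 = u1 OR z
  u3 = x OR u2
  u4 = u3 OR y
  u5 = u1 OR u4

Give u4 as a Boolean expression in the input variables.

u1 = y NOR w
u2 = u1 OR z = (y NOR w) OR z
u3 = x OR u2 = x OR ((y NOR w) OR z)
u4 = u3 OR y = (x OR ((y NOR w) OR z)) OR y

(x OR ((y NOR w) OR z)) OR y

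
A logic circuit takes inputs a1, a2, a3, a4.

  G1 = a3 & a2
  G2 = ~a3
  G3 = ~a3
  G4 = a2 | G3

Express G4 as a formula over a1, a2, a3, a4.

a2 | ~a3

G3 = ~a3
G4 = a2 | G3 = a2 | ~a3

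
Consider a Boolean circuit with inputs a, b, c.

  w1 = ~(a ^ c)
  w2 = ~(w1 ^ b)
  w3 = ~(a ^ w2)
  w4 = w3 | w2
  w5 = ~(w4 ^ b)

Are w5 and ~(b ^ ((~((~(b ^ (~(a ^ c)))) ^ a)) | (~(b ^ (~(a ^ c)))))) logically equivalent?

Yes

w1 = ~(a ^ c)
w2 = ~(w1 ^ b) = ~((~(a ^ c)) ^ b)
w3 = ~(a ^ w2) = ~(a ^ (~((~(a ^ c)) ^ b)))
w4 = w3 | w2 = (~(a ^ (~((~(a ^ c)) ^ b)))) | (~((~(a ^ c)) ^ b))
w5 = ~(w4 ^ b) = ~(((~(a ^ (~((~(a ^ c)) ^ b)))) | (~((~(a ^ c)) ^ b))) ^ b)
At a=0, b=0, c=0: circuit gives 0, formula gives 0.
At a=0, b=1, c=0: circuit gives 1, formula gives 1.
Agrees on all 8 inputs.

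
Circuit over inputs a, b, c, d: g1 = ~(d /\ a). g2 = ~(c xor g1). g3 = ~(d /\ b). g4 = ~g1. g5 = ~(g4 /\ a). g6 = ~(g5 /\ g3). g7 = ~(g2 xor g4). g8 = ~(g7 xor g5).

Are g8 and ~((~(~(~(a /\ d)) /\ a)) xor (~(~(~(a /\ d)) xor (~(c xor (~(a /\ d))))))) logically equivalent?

Yes

g1 = ~(d /\ a)
g2 = ~(c xor g1) = ~(c xor (~(d /\ a)))
g4 = ~g1 = ~(~(d /\ a))
g5 = ~(g4 /\ a) = ~(~(~(d /\ a)) /\ a)
g7 = ~(g2 xor g4) = ~((~(c xor (~(d /\ a)))) xor ~(~(d /\ a)))
g8 = ~(g7 xor g5) = ~((~((~(c xor (~(d /\ a)))) xor ~(~(d /\ a)))) xor (~(~(~(d /\ a)) /\ a)))
At a=0, b=0, c=1, d=0: circuit gives 0, formula gives 0.
At a=0, b=0, c=0, d=0: circuit gives 1, formula gives 1.
Agrees on all 16 inputs.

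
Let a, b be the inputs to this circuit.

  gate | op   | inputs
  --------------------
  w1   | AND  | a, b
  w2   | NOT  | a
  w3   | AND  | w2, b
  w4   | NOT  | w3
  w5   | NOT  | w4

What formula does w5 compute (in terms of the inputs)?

w2 = NOT a
w3 = w2 AND b = NOT a AND b
w4 = NOT w3 = NOT (NOT a AND b)
w5 = NOT w4 = NOT NOT (NOT a AND b)

NOT NOT (NOT a AND b)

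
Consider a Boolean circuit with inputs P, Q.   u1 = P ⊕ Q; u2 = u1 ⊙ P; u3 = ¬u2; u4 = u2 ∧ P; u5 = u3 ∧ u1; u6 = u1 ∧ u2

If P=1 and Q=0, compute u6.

1

u1 = 1 ⊕ 0 = 1
u2 = 1 ⊙ 1 = 1
u6 = 1 ∧ 1 = 1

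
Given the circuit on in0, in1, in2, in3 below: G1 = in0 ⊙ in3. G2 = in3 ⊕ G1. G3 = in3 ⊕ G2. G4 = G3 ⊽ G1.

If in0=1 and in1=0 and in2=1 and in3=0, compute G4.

G1 = 1 ⊙ 0 = 0
G2 = 0 ⊕ 0 = 0
G3 = 0 ⊕ 0 = 0
G4 = 0 ⊽ 0 = 1

1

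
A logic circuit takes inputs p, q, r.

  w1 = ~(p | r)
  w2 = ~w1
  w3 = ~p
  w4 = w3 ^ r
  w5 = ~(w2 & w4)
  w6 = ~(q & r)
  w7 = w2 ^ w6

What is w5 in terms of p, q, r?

w1 = ~(p | r)
w2 = ~w1 = ~(~(p | r))
w3 = ~p
w4 = w3 ^ r = ~p ^ r
w5 = ~(w2 & w4) = ~(~(~(p | r)) & (~p ^ r))

~(~(~(p | r)) & (~p ^ r))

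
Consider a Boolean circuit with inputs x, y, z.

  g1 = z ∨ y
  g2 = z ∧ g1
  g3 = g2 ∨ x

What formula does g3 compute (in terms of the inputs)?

g1 = z ∨ y
g2 = z ∧ g1 = z ∧ (z ∨ y)
g3 = g2 ∨ x = (z ∧ (z ∨ y)) ∨ x

(z ∧ (z ∨ y)) ∨ x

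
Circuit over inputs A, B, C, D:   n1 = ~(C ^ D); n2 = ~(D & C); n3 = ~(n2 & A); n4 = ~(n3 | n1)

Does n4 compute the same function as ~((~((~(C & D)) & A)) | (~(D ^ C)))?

Yes

n1 = ~(C ^ D)
n2 = ~(D & C)
n3 = ~(n2 & A) = ~((~(D & C)) & A)
n4 = ~(n3 | n1) = ~((~((~(D & C)) & A)) | (~(C ^ D)))
At A=0, B=0, C=0, D=0: circuit gives 0, formula gives 0.
At A=1, B=0, C=0, D=1: circuit gives 1, formula gives 1.
Agrees on all 16 inputs.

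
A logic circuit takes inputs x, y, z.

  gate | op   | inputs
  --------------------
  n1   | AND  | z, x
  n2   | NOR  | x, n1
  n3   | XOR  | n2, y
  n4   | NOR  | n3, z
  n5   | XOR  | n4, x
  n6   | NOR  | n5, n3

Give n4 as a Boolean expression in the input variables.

n1 = z AND x
n2 = x NOR n1 = x NOR (z AND x)
n3 = n2 XOR y = (x NOR (z AND x)) XOR y
n4 = n3 NOR z = ((x NOR (z AND x)) XOR y) NOR z

((x NOR (z AND x)) XOR y) NOR z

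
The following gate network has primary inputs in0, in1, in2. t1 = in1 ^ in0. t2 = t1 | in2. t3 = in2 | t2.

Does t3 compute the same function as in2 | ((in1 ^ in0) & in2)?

No

t1 = in1 ^ in0
t2 = t1 | in2 = (in1 ^ in0) | in2
t3 = in2 | t2 = in2 | ((in1 ^ in0) | in2)
At in0=0, in1=1, in2=0: circuit gives 1, formula gives 0.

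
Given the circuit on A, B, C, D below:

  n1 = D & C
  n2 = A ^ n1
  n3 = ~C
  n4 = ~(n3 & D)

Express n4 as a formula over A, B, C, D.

n3 = ~C
n4 = ~(n3 & D) = ~(~C & D)

~(~C & D)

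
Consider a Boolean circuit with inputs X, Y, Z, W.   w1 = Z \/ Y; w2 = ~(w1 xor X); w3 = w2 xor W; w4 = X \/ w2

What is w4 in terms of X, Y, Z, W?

X \/ (~((Z \/ Y) xor X))

w1 = Z \/ Y
w2 = ~(w1 xor X) = ~((Z \/ Y) xor X)
w4 = X \/ w2 = X \/ (~((Z \/ Y) xor X))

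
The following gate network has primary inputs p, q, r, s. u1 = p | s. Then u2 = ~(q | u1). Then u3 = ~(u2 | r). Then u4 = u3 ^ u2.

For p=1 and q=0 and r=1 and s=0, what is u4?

0

u1 = 1 | 0 = 1
u2 = ~(0 | 1) = 0
u3 = ~(0 | 1) = 0
u4 = 0 ^ 0 = 0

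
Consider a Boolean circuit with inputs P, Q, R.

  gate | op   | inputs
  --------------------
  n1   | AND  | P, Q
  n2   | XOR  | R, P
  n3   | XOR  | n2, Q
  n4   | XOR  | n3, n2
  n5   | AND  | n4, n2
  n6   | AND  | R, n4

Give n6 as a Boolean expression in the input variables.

R AND (((R XOR P) XOR Q) XOR (R XOR P))

n2 = R XOR P
n3 = n2 XOR Q = (R XOR P) XOR Q
n4 = n3 XOR n2 = ((R XOR P) XOR Q) XOR (R XOR P)
n6 = R AND n4 = R AND (((R XOR P) XOR Q) XOR (R XOR P))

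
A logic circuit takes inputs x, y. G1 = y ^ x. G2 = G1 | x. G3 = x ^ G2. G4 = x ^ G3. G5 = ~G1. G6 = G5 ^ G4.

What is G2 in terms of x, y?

(y ^ x) | x

G1 = y ^ x
G2 = G1 | x = (y ^ x) | x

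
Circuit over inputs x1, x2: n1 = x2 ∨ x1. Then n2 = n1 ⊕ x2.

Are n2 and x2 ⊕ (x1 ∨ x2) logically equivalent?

n1 = x2 ∨ x1
n2 = n1 ⊕ x2 = (x2 ∨ x1) ⊕ x2
At x1=0, x2=0: circuit gives 0, formula gives 0.
At x1=1, x2=0: circuit gives 1, formula gives 1.
Agrees on all 4 inputs.

Yes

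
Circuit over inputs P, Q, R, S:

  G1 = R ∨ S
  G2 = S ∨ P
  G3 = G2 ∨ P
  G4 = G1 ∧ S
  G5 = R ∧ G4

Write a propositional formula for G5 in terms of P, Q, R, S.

G1 = R ∨ S
G4 = G1 ∧ S = (R ∨ S) ∧ S
G5 = R ∧ G4 = R ∧ ((R ∨ S) ∧ S)

R ∧ ((R ∨ S) ∧ S)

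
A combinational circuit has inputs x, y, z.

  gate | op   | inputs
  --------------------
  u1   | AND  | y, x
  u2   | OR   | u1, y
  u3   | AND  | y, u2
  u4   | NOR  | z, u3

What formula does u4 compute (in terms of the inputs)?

z NOR (y AND ((y AND x) OR y))

u1 = y AND x
u2 = u1 OR y = (y AND x) OR y
u3 = y AND u2 = y AND ((y AND x) OR y)
u4 = z NOR u3 = z NOR (y AND ((y AND x) OR y))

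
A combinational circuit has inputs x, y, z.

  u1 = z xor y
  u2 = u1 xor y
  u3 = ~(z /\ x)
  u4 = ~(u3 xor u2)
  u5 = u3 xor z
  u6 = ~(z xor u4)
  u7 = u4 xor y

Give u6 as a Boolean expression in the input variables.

~(z xor (~((~(z /\ x)) xor ((z xor y) xor y))))

u1 = z xor y
u2 = u1 xor y = (z xor y) xor y
u3 = ~(z /\ x)
u4 = ~(u3 xor u2) = ~((~(z /\ x)) xor ((z xor y) xor y))
u6 = ~(z xor u4) = ~(z xor (~((~(z /\ x)) xor ((z xor y) xor y))))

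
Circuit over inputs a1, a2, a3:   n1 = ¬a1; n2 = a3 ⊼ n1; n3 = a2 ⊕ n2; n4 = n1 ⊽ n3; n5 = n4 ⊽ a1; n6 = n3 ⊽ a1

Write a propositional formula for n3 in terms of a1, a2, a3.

n1 = ¬a1
n2 = a3 ⊼ n1 = a3 ⊼ ¬a1
n3 = a2 ⊕ n2 = a2 ⊕ (a3 ⊼ ¬a1)

a2 ⊕ (a3 ⊼ ¬a1)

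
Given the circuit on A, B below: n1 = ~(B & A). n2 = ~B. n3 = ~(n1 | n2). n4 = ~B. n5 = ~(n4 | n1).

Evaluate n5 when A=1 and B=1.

1

n1 = ~(1 & 1) = 0
n4 = ~1 = 0
n5 = ~(0 | 0) = 1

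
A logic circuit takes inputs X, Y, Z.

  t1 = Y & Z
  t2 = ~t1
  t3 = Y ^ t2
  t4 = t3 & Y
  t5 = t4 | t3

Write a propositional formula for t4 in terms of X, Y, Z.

(Y ^ ~(Y & Z)) & Y

t1 = Y & Z
t2 = ~t1 = ~(Y & Z)
t3 = Y ^ t2 = Y ^ ~(Y & Z)
t4 = t3 & Y = (Y ^ ~(Y & Z)) & Y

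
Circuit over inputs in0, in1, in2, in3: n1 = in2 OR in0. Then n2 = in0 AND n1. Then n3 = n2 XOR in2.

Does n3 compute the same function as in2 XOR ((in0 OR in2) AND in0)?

Yes

n1 = in2 OR in0
n2 = in0 AND n1 = in0 AND (in2 OR in0)
n3 = n2 XOR in2 = (in0 AND (in2 OR in0)) XOR in2
At in0=0, in1=0, in2=0, in3=0: circuit gives 0, formula gives 0.
At in0=0, in1=0, in2=1, in3=0: circuit gives 1, formula gives 1.
Agrees on all 16 inputs.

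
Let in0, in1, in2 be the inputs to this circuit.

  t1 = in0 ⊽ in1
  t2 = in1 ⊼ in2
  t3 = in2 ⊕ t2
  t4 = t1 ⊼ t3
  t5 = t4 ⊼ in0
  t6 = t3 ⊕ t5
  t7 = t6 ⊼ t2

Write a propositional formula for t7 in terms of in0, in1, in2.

((in2 ⊕ (in1 ⊼ in2)) ⊕ (((in0 ⊽ in1) ⊼ (in2 ⊕ (in1 ⊼ in2))) ⊼ in0)) ⊼ (in1 ⊼ in2)

t1 = in0 ⊽ in1
t2 = in1 ⊼ in2
t3 = in2 ⊕ t2 = in2 ⊕ (in1 ⊼ in2)
t4 = t1 ⊼ t3 = (in0 ⊽ in1) ⊼ (in2 ⊕ (in1 ⊼ in2))
t5 = t4 ⊼ in0 = ((in0 ⊽ in1) ⊼ (in2 ⊕ (in1 ⊼ in2))) ⊼ in0
t6 = t3 ⊕ t5 = (in2 ⊕ (in1 ⊼ in2)) ⊕ (((in0 ⊽ in1) ⊼ (in2 ⊕ (in1 ⊼ in2))) ⊼ in0)
t7 = t6 ⊼ t2 = ((in2 ⊕ (in1 ⊼ in2)) ⊕ (((in0 ⊽ in1) ⊼ (in2 ⊕ (in1 ⊼ in2))) ⊼ in0)) ⊼ (in1 ⊼ in2)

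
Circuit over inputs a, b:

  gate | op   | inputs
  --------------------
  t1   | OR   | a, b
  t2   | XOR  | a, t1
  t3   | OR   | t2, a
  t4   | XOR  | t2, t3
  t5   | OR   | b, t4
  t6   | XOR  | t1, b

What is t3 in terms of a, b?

t1 = a OR b
t2 = a XOR t1 = a XOR (a OR b)
t3 = t2 OR a = (a XOR (a OR b)) OR a

(a XOR (a OR b)) OR a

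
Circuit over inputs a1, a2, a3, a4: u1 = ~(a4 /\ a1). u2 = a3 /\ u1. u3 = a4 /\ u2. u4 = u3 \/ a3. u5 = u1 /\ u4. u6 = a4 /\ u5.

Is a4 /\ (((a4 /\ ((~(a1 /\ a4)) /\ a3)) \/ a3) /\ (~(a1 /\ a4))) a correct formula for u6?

u1 = ~(a4 /\ a1)
u2 = a3 /\ u1 = a3 /\ (~(a4 /\ a1))
u3 = a4 /\ u2 = a4 /\ (a3 /\ (~(a4 /\ a1)))
u4 = u3 \/ a3 = (a4 /\ (a3 /\ (~(a4 /\ a1)))) \/ a3
u5 = u1 /\ u4 = (~(a4 /\ a1)) /\ ((a4 /\ (a3 /\ (~(a4 /\ a1)))) \/ a3)
u6 = a4 /\ u5 = a4 /\ ((~(a4 /\ a1)) /\ ((a4 /\ (a3 /\ (~(a4 /\ a1)))) \/ a3))
At a1=0, a2=0, a3=0, a4=0: circuit gives 0, formula gives 0.
At a1=0, a2=0, a3=1, a4=1: circuit gives 1, formula gives 1.
Agrees on all 16 inputs.

Yes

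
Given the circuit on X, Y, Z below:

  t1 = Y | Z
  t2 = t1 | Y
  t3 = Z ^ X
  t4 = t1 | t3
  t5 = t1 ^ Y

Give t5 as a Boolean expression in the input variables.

(Y | Z) ^ Y

t1 = Y | Z
t5 = t1 ^ Y = (Y | Z) ^ Y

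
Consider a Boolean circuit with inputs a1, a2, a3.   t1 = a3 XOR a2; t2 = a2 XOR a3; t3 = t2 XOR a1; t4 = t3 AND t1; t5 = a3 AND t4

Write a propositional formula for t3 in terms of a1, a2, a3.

t2 = a2 XOR a3
t3 = t2 XOR a1 = (a2 XOR a3) XOR a1

(a2 XOR a3) XOR a1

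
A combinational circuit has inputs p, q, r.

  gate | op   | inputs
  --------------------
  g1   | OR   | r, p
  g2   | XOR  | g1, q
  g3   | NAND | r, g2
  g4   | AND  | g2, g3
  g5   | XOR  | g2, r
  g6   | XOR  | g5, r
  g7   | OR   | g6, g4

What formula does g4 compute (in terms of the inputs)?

g1 = r OR p
g2 = g1 XOR q = (r OR p) XOR q
g3 = r NAND g2 = r NAND ((r OR p) XOR q)
g4 = g2 AND g3 = ((r OR p) XOR q) AND (r NAND ((r OR p) XOR q))

((r OR p) XOR q) AND (r NAND ((r OR p) XOR q))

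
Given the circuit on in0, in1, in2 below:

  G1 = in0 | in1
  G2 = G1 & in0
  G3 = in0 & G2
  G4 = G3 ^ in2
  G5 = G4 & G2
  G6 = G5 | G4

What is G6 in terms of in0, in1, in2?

(((in0 & ((in0 | in1) & in0)) ^ in2) & ((in0 | in1) & in0)) | ((in0 & ((in0 | in1) & in0)) ^ in2)

G1 = in0 | in1
G2 = G1 & in0 = (in0 | in1) & in0
G3 = in0 & G2 = in0 & ((in0 | in1) & in0)
G4 = G3 ^ in2 = (in0 & ((in0 | in1) & in0)) ^ in2
G5 = G4 & G2 = ((in0 & ((in0 | in1) & in0)) ^ in2) & ((in0 | in1) & in0)
G6 = G5 | G4 = (((in0 & ((in0 | in1) & in0)) ^ in2) & ((in0 | in1) & in0)) | ((in0 & ((in0 | in1) & in0)) ^ in2)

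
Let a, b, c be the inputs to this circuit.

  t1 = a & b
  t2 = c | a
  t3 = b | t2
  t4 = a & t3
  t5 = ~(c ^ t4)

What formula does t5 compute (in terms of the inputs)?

t2 = c | a
t3 = b | t2 = b | (c | a)
t4 = a & t3 = a & (b | (c | a))
t5 = ~(c ^ t4) = ~(c ^ (a & (b | (c | a))))

~(c ^ (a & (b | (c | a))))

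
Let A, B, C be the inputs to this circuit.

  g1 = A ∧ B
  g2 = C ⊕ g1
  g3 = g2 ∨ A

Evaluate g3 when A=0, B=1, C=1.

1

g1 = 0 ∧ 1 = 0
g2 = 1 ⊕ 0 = 1
g3 = 1 ∨ 0 = 1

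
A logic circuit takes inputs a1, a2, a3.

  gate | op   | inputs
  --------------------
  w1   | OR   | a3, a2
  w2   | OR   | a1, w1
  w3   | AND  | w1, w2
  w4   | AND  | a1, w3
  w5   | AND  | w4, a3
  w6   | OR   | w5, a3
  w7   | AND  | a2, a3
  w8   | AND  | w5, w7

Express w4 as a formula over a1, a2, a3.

w1 = a3 OR a2
w2 = a1 OR w1 = a1 OR (a3 OR a2)
w3 = w1 AND w2 = (a3 OR a2) AND (a1 OR (a3 OR a2))
w4 = a1 AND w3 = a1 AND ((a3 OR a2) AND (a1 OR (a3 OR a2)))

a1 AND ((a3 OR a2) AND (a1 OR (a3 OR a2)))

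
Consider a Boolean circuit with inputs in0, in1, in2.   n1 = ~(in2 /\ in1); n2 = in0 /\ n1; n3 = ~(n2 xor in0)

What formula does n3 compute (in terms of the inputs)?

n1 = ~(in2 /\ in1)
n2 = in0 /\ n1 = in0 /\ (~(in2 /\ in1))
n3 = ~(n2 xor in0) = ~((in0 /\ (~(in2 /\ in1))) xor in0)

~((in0 /\ (~(in2 /\ in1))) xor in0)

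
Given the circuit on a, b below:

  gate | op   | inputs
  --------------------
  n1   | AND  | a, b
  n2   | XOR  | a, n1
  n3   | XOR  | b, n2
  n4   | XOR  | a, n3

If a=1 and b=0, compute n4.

0

n1 = 1 AND 0 = 0
n2 = 1 XOR 0 = 1
n3 = 0 XOR 1 = 1
n4 = 1 XOR 1 = 0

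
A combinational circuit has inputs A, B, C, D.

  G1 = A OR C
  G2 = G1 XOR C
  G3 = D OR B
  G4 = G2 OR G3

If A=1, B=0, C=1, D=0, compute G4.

G1 = 1 OR 1 = 1
G2 = 1 XOR 1 = 0
G3 = 0 OR 0 = 0
G4 = 0 OR 0 = 0

0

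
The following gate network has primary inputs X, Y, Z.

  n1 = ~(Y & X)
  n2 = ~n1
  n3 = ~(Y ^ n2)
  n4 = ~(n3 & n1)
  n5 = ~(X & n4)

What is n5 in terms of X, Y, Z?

~(X & (~((~(Y ^ ~(~(Y & X)))) & (~(Y & X)))))

n1 = ~(Y & X)
n2 = ~n1 = ~(~(Y & X))
n3 = ~(Y ^ n2) = ~(Y ^ ~(~(Y & X)))
n4 = ~(n3 & n1) = ~((~(Y ^ ~(~(Y & X)))) & (~(Y & X)))
n5 = ~(X & n4) = ~(X & (~((~(Y ^ ~(~(Y & X)))) & (~(Y & X)))))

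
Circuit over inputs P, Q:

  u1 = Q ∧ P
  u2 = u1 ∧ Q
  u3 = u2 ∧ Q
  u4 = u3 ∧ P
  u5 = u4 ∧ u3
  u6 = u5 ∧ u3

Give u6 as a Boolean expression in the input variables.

(((((Q ∧ P) ∧ Q) ∧ Q) ∧ P) ∧ (((Q ∧ P) ∧ Q) ∧ Q)) ∧ (((Q ∧ P) ∧ Q) ∧ Q)

u1 = Q ∧ P
u2 = u1 ∧ Q = (Q ∧ P) ∧ Q
u3 = u2 ∧ Q = ((Q ∧ P) ∧ Q) ∧ Q
u4 = u3 ∧ P = (((Q ∧ P) ∧ Q) ∧ Q) ∧ P
u5 = u4 ∧ u3 = ((((Q ∧ P) ∧ Q) ∧ Q) ∧ P) ∧ (((Q ∧ P) ∧ Q) ∧ Q)
u6 = u5 ∧ u3 = (((((Q ∧ P) ∧ Q) ∧ Q) ∧ P) ∧ (((Q ∧ P) ∧ Q) ∧ Q)) ∧ (((Q ∧ P) ∧ Q) ∧ Q)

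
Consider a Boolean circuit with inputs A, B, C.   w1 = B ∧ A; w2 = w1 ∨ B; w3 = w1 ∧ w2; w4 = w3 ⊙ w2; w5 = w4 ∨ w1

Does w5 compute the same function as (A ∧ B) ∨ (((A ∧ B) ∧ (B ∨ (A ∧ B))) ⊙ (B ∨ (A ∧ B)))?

Yes

w1 = B ∧ A
w2 = w1 ∨ B = (B ∧ A) ∨ B
w3 = w1 ∧ w2 = (B ∧ A) ∧ ((B ∧ A) ∨ B)
w4 = w3 ⊙ w2 = ((B ∧ A) ∧ ((B ∧ A) ∨ B)) ⊙ ((B ∧ A) ∨ B)
w5 = w4 ∨ w1 = (((B ∧ A) ∧ ((B ∧ A) ∨ B)) ⊙ ((B ∧ A) ∨ B)) ∨ (B ∧ A)
At A=0, B=1, C=0: circuit gives 0, formula gives 0.
At A=0, B=0, C=0: circuit gives 1, formula gives 1.
Agrees on all 8 inputs.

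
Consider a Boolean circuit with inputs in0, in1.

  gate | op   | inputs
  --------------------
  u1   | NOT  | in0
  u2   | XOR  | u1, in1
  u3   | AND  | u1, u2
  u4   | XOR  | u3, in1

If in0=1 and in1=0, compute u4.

0

u1 = NOT 1 = 0
u2 = 0 XOR 0 = 0
u3 = 0 AND 0 = 0
u4 = 0 XOR 0 = 0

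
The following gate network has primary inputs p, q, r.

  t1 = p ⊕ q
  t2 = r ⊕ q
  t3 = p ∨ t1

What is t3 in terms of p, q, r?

t1 = p ⊕ q
t3 = p ∨ t1 = p ∨ (p ⊕ q)

p ∨ (p ⊕ q)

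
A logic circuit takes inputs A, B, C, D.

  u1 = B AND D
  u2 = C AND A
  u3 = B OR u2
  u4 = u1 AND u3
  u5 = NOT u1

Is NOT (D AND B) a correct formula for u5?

u1 = B AND D
u5 = NOT u1 = NOT (B AND D)
At A=0, B=1, C=0, D=1: circuit gives 0, formula gives 0.
At A=0, B=0, C=0, D=0: circuit gives 1, formula gives 1.
Agrees on all 16 inputs.

Yes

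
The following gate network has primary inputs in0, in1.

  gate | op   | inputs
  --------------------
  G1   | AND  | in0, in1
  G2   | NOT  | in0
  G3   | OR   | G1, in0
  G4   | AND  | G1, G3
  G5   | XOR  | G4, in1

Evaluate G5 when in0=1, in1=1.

0

G1 = 1 AND 1 = 1
G3 = 1 OR 1 = 1
G4 = 1 AND 1 = 1
G5 = 1 XOR 1 = 0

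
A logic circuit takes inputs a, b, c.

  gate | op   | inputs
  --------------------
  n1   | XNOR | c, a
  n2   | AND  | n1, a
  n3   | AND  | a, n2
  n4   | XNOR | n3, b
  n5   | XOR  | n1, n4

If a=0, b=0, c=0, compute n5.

n1 = 0 XNOR 0 = 1
n2 = 1 AND 0 = 0
n3 = 0 AND 0 = 0
n4 = 0 XNOR 0 = 1
n5 = 1 XOR 1 = 0

0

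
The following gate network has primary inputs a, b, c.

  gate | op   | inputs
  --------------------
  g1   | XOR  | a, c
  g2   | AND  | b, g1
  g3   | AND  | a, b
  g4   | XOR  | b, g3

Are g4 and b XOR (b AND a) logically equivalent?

g3 = a AND b
g4 = b XOR g3 = b XOR (a AND b)
At a=0, b=0, c=0: circuit gives 0, formula gives 0.
At a=0, b=1, c=0: circuit gives 1, formula gives 1.
Agrees on all 8 inputs.

Yes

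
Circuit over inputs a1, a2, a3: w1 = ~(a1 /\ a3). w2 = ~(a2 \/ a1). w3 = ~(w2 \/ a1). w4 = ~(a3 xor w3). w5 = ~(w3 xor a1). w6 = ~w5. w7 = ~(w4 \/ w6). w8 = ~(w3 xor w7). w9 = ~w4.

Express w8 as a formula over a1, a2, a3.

~((~((~(a2 \/ a1)) \/ a1)) xor (~((~(a3 xor (~((~(a2 \/ a1)) \/ a1)))) \/ ~(~((~((~(a2 \/ a1)) \/ a1)) xor a1)))))

w2 = ~(a2 \/ a1)
w3 = ~(w2 \/ a1) = ~((~(a2 \/ a1)) \/ a1)
w4 = ~(a3 xor w3) = ~(a3 xor (~((~(a2 \/ a1)) \/ a1)))
w5 = ~(w3 xor a1) = ~((~((~(a2 \/ a1)) \/ a1)) xor a1)
w6 = ~w5 = ~(~((~((~(a2 \/ a1)) \/ a1)) xor a1))
w7 = ~(w4 \/ w6) = ~((~(a3 xor (~((~(a2 \/ a1)) \/ a1)))) \/ ~(~((~((~(a2 \/ a1)) \/ a1)) xor a1)))
w8 = ~(w3 xor w7) = ~((~((~(a2 \/ a1)) \/ a1)) xor (~((~(a3 xor (~((~(a2 \/ a1)) \/ a1)))) \/ ~(~((~((~(a2 \/ a1)) \/ a1)) xor a1)))))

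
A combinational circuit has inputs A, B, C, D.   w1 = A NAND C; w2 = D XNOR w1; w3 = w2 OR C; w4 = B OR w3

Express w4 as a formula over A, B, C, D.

w1 = A NAND C
w2 = D XNOR w1 = D XNOR (A NAND C)
w3 = w2 OR C = (D XNOR (A NAND C)) OR C
w4 = B OR w3 = B OR ((D XNOR (A NAND C)) OR C)

B OR ((D XNOR (A NAND C)) OR C)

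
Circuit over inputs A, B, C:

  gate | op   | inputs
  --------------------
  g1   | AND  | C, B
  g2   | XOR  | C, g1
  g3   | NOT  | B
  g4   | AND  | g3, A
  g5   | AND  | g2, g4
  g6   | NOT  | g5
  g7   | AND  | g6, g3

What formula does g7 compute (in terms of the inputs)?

g1 = C AND B
g2 = C XOR g1 = C XOR (C AND B)
g3 = NOT B
g4 = g3 AND A = NOT B AND A
g5 = g2 AND g4 = (C XOR (C AND B)) AND (NOT B AND A)
g6 = NOT g5 = NOT ((C XOR (C AND B)) AND (NOT B AND A))
g7 = g6 AND g3 = NOT ((C XOR (C AND B)) AND (NOT B AND A)) AND NOT B

NOT ((C XOR (C AND B)) AND (NOT B AND A)) AND NOT B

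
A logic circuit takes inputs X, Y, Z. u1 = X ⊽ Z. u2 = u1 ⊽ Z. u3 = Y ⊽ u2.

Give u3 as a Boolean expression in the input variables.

Y ⊽ ((X ⊽ Z) ⊽ Z)

u1 = X ⊽ Z
u2 = u1 ⊽ Z = (X ⊽ Z) ⊽ Z
u3 = Y ⊽ u2 = Y ⊽ ((X ⊽ Z) ⊽ Z)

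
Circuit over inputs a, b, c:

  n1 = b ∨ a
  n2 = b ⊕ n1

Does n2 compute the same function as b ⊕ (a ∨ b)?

Yes

n1 = b ∨ a
n2 = b ⊕ n1 = b ⊕ (b ∨ a)
At a=0, b=0, c=0: circuit gives 0, formula gives 0.
At a=1, b=0, c=0: circuit gives 1, formula gives 1.
Agrees on all 8 inputs.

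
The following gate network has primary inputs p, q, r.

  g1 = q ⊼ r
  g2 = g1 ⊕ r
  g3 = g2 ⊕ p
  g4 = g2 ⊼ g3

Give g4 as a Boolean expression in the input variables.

((q ⊼ r) ⊕ r) ⊼ (((q ⊼ r) ⊕ r) ⊕ p)

g1 = q ⊼ r
g2 = g1 ⊕ r = (q ⊼ r) ⊕ r
g3 = g2 ⊕ p = ((q ⊼ r) ⊕ r) ⊕ p
g4 = g2 ⊼ g3 = ((q ⊼ r) ⊕ r) ⊼ (((q ⊼ r) ⊕ r) ⊕ p)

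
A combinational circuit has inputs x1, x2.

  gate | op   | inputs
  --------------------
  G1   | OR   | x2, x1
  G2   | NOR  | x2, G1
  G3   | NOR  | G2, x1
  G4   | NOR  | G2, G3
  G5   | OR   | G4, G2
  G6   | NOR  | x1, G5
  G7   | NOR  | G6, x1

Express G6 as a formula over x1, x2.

G1 = x2 OR x1
G2 = x2 NOR G1 = x2 NOR (x2 OR x1)
G3 = G2 NOR x1 = (x2 NOR (x2 OR x1)) NOR x1
G4 = G2 NOR G3 = (x2 NOR (x2 OR x1)) NOR ((x2 NOR (x2 OR x1)) NOR x1)
G5 = G4 OR G2 = ((x2 NOR (x2 OR x1)) NOR ((x2 NOR (x2 OR x1)) NOR x1)) OR (x2 NOR (x2 OR x1))
G6 = x1 NOR G5 = x1 NOR (((x2 NOR (x2 OR x1)) NOR ((x2 NOR (x2 OR x1)) NOR x1)) OR (x2 NOR (x2 OR x1)))

x1 NOR (((x2 NOR (x2 OR x1)) NOR ((x2 NOR (x2 OR x1)) NOR x1)) OR (x2 NOR (x2 OR x1)))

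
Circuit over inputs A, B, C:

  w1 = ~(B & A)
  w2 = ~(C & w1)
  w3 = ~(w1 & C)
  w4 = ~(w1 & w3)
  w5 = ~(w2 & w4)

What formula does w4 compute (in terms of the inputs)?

w1 = ~(B & A)
w3 = ~(w1 & C) = ~((~(B & A)) & C)
w4 = ~(w1 & w3) = ~((~(B & A)) & (~((~(B & A)) & C)))

~((~(B & A)) & (~((~(B & A)) & C)))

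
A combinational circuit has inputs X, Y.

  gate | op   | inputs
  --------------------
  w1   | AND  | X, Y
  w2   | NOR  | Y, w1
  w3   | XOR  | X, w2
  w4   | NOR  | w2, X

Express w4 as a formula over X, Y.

w1 = X AND Y
w2 = Y NOR w1 = Y NOR (X AND Y)
w4 = w2 NOR X = (Y NOR (X AND Y)) NOR X

(Y NOR (X AND Y)) NOR X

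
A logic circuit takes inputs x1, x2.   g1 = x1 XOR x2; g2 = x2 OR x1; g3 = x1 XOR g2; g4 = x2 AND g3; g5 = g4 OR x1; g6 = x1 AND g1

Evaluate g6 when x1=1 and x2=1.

g1 = 1 XOR 1 = 0
g6 = 1 AND 0 = 0

0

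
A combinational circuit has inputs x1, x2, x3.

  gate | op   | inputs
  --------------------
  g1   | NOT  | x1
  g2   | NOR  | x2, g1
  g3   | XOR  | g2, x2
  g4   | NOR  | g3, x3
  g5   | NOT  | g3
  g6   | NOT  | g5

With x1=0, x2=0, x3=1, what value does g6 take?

g1 = NOT 0 = 1
g2 = 0 NOR 1 = 0
g3 = 0 XOR 0 = 0
g5 = NOT 0 = 1
g6 = NOT 1 = 0

0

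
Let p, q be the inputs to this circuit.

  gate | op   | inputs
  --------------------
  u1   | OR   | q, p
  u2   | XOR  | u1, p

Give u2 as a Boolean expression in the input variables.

(q OR p) XOR p

u1 = q OR p
u2 = u1 XOR p = (q OR p) XOR p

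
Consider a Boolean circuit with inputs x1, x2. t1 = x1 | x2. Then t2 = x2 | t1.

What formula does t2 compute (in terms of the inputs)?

t1 = x1 | x2
t2 = x2 | t1 = x2 | (x1 | x2)

x2 | (x1 | x2)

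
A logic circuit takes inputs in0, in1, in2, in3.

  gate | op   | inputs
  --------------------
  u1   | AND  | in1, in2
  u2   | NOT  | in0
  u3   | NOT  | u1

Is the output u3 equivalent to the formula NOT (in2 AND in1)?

u1 = in1 AND in2
u3 = NOT u1 = NOT (in1 AND in2)
At in0=0, in1=1, in2=1, in3=0: circuit gives 0, formula gives 0.
At in0=0, in1=0, in2=0, in3=0: circuit gives 1, formula gives 1.
Agrees on all 16 inputs.

Yes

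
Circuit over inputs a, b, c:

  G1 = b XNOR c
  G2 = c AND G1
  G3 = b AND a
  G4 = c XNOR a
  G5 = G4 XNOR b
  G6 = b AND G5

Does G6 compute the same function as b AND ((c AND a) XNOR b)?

G4 = c XNOR a
G5 = G4 XNOR b = (c XNOR a) XNOR b
G6 = b AND G5 = b AND ((c XNOR a) XNOR b)
At a=0, b=1, c=0: circuit gives 1, formula gives 0.

No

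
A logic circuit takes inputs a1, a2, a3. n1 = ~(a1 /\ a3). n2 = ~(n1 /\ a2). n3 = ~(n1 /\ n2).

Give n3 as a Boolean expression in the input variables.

n1 = ~(a1 /\ a3)
n2 = ~(n1 /\ a2) = ~((~(a1 /\ a3)) /\ a2)
n3 = ~(n1 /\ n2) = ~((~(a1 /\ a3)) /\ (~((~(a1 /\ a3)) /\ a2)))

~((~(a1 /\ a3)) /\ (~((~(a1 /\ a3)) /\ a2)))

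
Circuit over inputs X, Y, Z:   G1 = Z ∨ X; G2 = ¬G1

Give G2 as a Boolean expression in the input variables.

¬(Z ∨ X)

G1 = Z ∨ X
G2 = ¬G1 = ¬(Z ∨ X)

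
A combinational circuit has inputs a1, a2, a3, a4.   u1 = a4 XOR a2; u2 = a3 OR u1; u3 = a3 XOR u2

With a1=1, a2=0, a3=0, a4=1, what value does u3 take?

u1 = 1 XOR 0 = 1
u2 = 0 OR 1 = 1
u3 = 0 XOR 1 = 1

1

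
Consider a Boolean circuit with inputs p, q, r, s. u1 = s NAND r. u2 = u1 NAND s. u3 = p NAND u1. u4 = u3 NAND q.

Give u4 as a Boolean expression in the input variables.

(p NAND (s NAND r)) NAND q

u1 = s NAND r
u3 = p NAND u1 = p NAND (s NAND r)
u4 = u3 NAND q = (p NAND (s NAND r)) NAND q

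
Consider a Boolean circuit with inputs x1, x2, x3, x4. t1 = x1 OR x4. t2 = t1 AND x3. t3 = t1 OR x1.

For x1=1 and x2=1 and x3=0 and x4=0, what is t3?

t1 = 1 OR 0 = 1
t3 = 1 OR 1 = 1

1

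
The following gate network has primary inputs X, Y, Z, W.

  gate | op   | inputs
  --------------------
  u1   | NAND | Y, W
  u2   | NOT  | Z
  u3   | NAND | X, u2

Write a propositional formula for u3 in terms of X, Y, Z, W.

X NAND NOT Z

u2 = NOT Z
u3 = X NAND u2 = X NAND NOT Z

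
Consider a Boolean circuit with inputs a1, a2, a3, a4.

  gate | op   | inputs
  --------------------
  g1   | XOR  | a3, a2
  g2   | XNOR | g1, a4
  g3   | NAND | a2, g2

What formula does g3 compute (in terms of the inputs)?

a2 NAND ((a3 XOR a2) XNOR a4)

g1 = a3 XOR a2
g2 = g1 XNOR a4 = (a3 XOR a2) XNOR a4
g3 = a2 NAND g2 = a2 NAND ((a3 XOR a2) XNOR a4)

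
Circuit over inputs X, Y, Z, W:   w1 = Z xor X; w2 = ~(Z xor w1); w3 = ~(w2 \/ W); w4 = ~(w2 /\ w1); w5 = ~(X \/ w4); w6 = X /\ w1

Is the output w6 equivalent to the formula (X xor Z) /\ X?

Yes

w1 = Z xor X
w6 = X /\ w1 = X /\ (Z xor X)
At X=0, Y=0, Z=0, W=0: circuit gives 0, formula gives 0.
At X=1, Y=0, Z=0, W=0: circuit gives 1, formula gives 1.
Agrees on all 16 inputs.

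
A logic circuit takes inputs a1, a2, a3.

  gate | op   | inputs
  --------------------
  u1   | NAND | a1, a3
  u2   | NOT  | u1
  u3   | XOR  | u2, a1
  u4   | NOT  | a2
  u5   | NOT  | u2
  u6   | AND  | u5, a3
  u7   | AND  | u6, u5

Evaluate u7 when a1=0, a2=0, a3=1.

1

u1 = 0 NAND 1 = 1
u2 = NOT 1 = 0
u5 = NOT 0 = 1
u6 = 1 AND 1 = 1
u7 = 1 AND 1 = 1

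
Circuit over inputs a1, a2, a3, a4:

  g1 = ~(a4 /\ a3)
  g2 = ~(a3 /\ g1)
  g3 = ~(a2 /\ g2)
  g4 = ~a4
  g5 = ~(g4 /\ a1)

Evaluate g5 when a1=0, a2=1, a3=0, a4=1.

g4 = ~1 = 0
g5 = ~(0 /\ 0) = 1

1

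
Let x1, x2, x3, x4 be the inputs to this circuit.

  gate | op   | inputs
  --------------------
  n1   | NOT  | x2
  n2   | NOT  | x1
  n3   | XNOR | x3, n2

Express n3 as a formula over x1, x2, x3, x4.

n2 = NOT x1
n3 = x3 XNOR n2 = x3 XNOR NOT x1

x3 XNOR NOT x1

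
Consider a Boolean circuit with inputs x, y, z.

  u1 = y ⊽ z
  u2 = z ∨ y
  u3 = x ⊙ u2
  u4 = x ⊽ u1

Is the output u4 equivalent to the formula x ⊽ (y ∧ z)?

No

u1 = y ⊽ z
u4 = x ⊽ u1 = x ⊽ (y ⊽ z)
At x=0, y=0, z=0: circuit gives 0, formula gives 1.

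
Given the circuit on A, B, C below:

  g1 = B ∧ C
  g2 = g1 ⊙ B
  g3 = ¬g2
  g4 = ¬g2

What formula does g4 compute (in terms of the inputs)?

¬((B ∧ C) ⊙ B)

g1 = B ∧ C
g2 = g1 ⊙ B = (B ∧ C) ⊙ B
g4 = ¬g2 = ¬((B ∧ C) ⊙ B)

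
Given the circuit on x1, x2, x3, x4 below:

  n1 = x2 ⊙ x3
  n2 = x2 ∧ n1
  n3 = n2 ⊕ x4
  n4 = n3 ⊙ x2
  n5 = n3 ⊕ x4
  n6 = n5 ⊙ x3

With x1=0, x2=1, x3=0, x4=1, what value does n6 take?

1

n1 = 1 ⊙ 0 = 0
n2 = 1 ∧ 0 = 0
n3 = 0 ⊕ 1 = 1
n5 = 1 ⊕ 1 = 0
n6 = 0 ⊙ 0 = 1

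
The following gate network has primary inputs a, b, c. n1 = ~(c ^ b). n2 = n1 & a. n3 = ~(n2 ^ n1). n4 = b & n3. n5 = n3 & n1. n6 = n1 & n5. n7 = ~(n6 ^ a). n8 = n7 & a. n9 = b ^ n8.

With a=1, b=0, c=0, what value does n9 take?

1

n1 = ~(0 ^ 0) = 1
n2 = 1 & 1 = 1
n3 = ~(1 ^ 1) = 1
n5 = 1 & 1 = 1
n6 = 1 & 1 = 1
n7 = ~(1 ^ 1) = 1
n8 = 1 & 1 = 1
n9 = 0 ^ 1 = 1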